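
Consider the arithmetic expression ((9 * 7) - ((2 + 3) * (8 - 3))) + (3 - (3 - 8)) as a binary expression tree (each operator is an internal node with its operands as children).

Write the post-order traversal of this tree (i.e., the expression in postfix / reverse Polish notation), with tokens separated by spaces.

Post-order on an expression tree gives postfix notation: for each operator, emit left operand, right operand, then the operator.

9 7 * 2 3 + 8 3 - * - 3 3 8 - - +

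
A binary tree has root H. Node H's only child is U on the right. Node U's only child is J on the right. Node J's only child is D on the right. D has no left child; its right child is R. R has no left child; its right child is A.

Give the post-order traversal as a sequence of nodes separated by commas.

Post-order visits the left subtree, then the right subtree, then the node.
At H: no left child.
At H: go right to U.
  At U: no left child.
  At U: go right to J.
    At J: no left child.
    At J: go right to D.
      At D: no left child.
      At D: go right to R.
        At R: no left child.
        At R: go right to A.
          A is a leaf — visit A.
        Visit R.
      Visit D.
    Visit J.
  Visit U.
Visit H.

A, R, D, J, U, H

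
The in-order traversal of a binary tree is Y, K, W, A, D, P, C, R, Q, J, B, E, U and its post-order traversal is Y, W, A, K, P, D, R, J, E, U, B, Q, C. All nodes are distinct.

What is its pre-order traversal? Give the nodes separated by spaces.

The last element of post-order is the root; it splits in-order into left and right subtrees.
Root C: left subtree has 6 nodes {Y, K, W, A, D, P}, right has 6 {R, Q, J, B, E, U}.
  Root D: left subtree has 4 nodes {Y, K, W, A}, right has 1 {P}.
    Root K: left subtree has 1 node {Y}, right has 2 {W, A}.
      Root A: left subtree has 1 node {W}, right has 0 { }.
  Root Q: left subtree has 1 node {R}, right has 4 {J, B, E, U}.
    Root B: left subtree has 1 node {J}, right has 2 {E, U}.
      Root U: left subtree has 1 node {E}, right has 0 { }.

C D K Y A W P Q R B J U E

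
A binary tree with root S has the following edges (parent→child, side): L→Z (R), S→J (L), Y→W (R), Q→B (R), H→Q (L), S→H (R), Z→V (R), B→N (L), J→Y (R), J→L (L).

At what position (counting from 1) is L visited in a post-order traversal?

3

Post-order visits the left subtree, then the right subtree, then the node.
At S: go left to J.
  At J: go left to L.
    At L: no left child.
    At L: go right to Z.
      At Z: no left child.
      At Z: go right to V.
        V is a leaf — visit V.
      Visit Z.
    Visit L.
  At J: go right to Y.
    At Y: no left child.
    At Y: go right to W.
      W is a leaf — visit W.
    Visit Y.
  Visit J.
At S: go right to H.
  At H: go left to Q.
    At Q: no left child.
    At Q: go right to B.
      At B: go left to N.
        N is a leaf — visit N.
      At B: no right child.
      Visit B.
    Visit Q.
  At H: no right child.
  Visit H.
Visit S.
Full post-order sequence: V, Z, L, W, Y, J, N, B, Q, H, S.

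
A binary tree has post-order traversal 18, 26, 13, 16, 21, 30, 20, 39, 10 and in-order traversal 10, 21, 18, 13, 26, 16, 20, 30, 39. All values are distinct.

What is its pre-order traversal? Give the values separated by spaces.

10 39 20 21 16 13 18 26 30

The last element of post-order is the root; it splits in-order into left and right subtrees.
Root 10: left subtree has 0 nodes { }, right has 8 {21, 18, 13, 26, 16, 20, 30, 39}.
  Root 39: left subtree has 7 nodes {21, 18, 13, 26, 16, 20, 30}, right has 0 { }.
    Root 20: left subtree has 5 nodes {21, 18, 13, 26, 16}, right has 1 {30}.
      Root 21: left subtree has 0 nodes { }, right has 4 {18, 13, 26, 16}.
        Root 16: left subtree has 3 nodes {18, 13, 26}, right has 0 { }.
          Root 13: left subtree has 1 node {18}, right has 1 {26}.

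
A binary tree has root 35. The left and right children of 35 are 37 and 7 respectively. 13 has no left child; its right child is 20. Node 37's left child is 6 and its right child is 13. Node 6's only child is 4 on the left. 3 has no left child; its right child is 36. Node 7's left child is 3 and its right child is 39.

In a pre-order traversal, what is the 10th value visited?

Pre-order visits the node, then its left subtree, then its right subtree.
Visit 35.
At 35: go left to 37.
  Visit 37.
  At 37: go left to 6.
    Visit 6.
    At 6: go left to 4.
      4 is a leaf — visit 4.
    At 6: no right child.
  At 37: go right to 13.
    Visit 13.
    At 13: no left child.
    At 13: go right to 20.
      20 is a leaf — visit 20.
At 35: go right to 7.
  Visit 7.
  At 7: go left to 3.
    Visit 3.
    At 3: no left child.
    At 3: go right to 36.
      36 is a leaf — visit 36.
  At 7: go right to 39.
    39 is a leaf — visit 39.
Full pre-order sequence: 35, 37, 6, 4, 13, 20, 7, 3, 36, 39.

39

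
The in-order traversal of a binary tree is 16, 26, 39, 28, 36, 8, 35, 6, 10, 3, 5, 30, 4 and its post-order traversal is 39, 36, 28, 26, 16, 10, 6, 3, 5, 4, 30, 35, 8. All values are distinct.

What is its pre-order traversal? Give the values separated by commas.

The last element of post-order is the root; it splits in-order into left and right subtrees.
Root 8: left subtree has 5 nodes {16, 26, 39, 28, 36}, right has 7 {35, 6, 10, 3, 5, 30, 4}.
  Root 16: left subtree has 0 nodes { }, right has 4 {26, 39, 28, 36}.
    Root 26: left subtree has 0 nodes { }, right has 3 {39, 28, 36}.
      Root 28: left subtree has 1 node {39}, right has 1 {36}.
  Root 35: left subtree has 0 nodes { }, right has 6 {6, 10, 3, 5, 30, 4}.
    Root 30: left subtree has 4 nodes {6, 10, 3, 5}, right has 1 {4}.
      Root 5: left subtree has 3 nodes {6, 10, 3}, right has 0 { }.
        Root 3: left subtree has 2 nodes {6, 10}, right has 0 { }.
          Root 6: left subtree has 0 nodes { }, right has 1 {10}.

8, 16, 26, 28, 39, 36, 35, 30, 5, 3, 6, 10, 4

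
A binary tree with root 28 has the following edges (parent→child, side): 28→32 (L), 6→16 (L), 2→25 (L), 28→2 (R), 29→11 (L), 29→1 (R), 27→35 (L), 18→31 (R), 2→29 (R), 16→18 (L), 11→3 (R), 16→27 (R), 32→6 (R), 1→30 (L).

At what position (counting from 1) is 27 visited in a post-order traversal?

4

Post-order visits the left subtree, then the right subtree, then the node.
At 28: go left to 32.
  At 32: no left child.
  At 32: go right to 6.
    At 6: go left to 16.
      At 16: go left to 18.
        At 18: no left child.
        At 18: go right to 31.
          31 is a leaf — visit 31.
        Visit 18.
      At 16: go right to 27.
        At 27: go left to 35.
          35 is a leaf — visit 35.
        At 27: no right child.
        Visit 27.
      Visit 16.
    At 6: no right child.
    Visit 6.
  Visit 32.
At 28: go right to 2.
  At 2: go left to 25.
    25 is a leaf — visit 25.
  At 2: go right to 29.
    At 29: go left to 11.
      At 11: no left child.
      At 11: go right to 3.
        3 is a leaf — visit 3.
      Visit 11.
    At 29: go right to 1.
      At 1: go left to 30.
        30 is a leaf — visit 30.
      At 1: no right child.
      Visit 1.
    Visit 29.
  Visit 2.
Visit 28.
Full post-order sequence: 31, 18, 35, 27, 16, 6, 32, 25, 3, 11, 30, 1, 29, 2, 28.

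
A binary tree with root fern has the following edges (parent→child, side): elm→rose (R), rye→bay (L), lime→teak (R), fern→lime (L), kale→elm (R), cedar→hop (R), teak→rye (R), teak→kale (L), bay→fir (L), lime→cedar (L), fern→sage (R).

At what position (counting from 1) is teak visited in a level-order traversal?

Level-order visits nodes level by level from the root, left to right within each level.
Level 0: fern
Level 1: lime, sage
Level 2: cedar, teak
Level 3: hop, kale, rye
Level 4: elm, bay
Level 5: rose, fir
Full level-order sequence: fern, lime, sage, cedar, teak, hop, kale, rye, elm, bay, rose, fir.

5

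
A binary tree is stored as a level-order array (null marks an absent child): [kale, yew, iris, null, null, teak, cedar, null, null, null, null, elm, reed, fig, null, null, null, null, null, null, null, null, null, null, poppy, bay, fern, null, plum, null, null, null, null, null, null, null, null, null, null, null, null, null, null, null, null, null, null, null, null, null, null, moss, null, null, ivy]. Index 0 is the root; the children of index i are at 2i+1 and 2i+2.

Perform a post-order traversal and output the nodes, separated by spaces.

Post-order visits the left subtree, then the right subtree, then the node.
At kale: go left to yew.
  yew is a leaf — visit yew.
At kale: go right to iris.
  At iris: go left to teak.
    At teak: go left to elm.
      At elm: no left child.
      At elm: go right to poppy.
        poppy is a leaf — visit poppy.
      Visit elm.
    At teak: go right to reed.
      At reed: go left to bay.
        At bay: go left to moss.
          moss is a leaf — visit moss.
        At bay: no right child.
        Visit bay.
      At reed: go right to fern.
        At fern: no left child.
        At fern: go right to ivy.
          ivy is a leaf — visit ivy.
        Visit fern.
      Visit reed.
    Visit teak.
  At iris: go right to cedar.
    At cedar: go left to fig.
      At fig: no left child.
      At fig: go right to plum.
        plum is a leaf — visit plum.
      Visit fig.
    At cedar: no right child.
    Visit cedar.
  Visit iris.
Visit kale.

yew poppy elm moss bay ivy fern reed teak plum fig cedar iris kale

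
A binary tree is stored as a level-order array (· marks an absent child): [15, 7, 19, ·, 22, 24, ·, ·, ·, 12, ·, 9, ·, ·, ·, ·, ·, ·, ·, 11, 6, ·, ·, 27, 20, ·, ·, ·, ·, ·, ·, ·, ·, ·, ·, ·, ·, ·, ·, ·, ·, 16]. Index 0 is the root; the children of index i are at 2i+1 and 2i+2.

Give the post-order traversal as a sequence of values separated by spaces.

Post-order visits the left subtree, then the right subtree, then the node.
At 15: go left to 7.
  At 7: no left child.
  At 7: go right to 22.
    At 22: go left to 12.
      At 12: go left to 11.
        11 is a leaf — visit 11.
      At 12: go right to 6.
        At 6: go left to 16.
          16 is a leaf — visit 16.
        At 6: no right child.
        Visit 6.
      Visit 12.
    At 22: no right child.
    Visit 22.
  Visit 7.
At 15: go right to 19.
  At 19: go left to 24.
    At 24: go left to 9.
      At 9: go left to 27.
        27 is a leaf — visit 27.
      At 9: go right to 20.
        20 is a leaf — visit 20.
      Visit 9.
    At 24: no right child.
    Visit 24.
  At 19: no right child.
  Visit 19.
Visit 15.

11 16 6 12 22 7 27 20 9 24 19 15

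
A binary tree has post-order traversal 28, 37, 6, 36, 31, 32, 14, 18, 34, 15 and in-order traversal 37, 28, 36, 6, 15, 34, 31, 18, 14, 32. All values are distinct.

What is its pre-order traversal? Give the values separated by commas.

15, 36, 37, 28, 6, 34, 18, 31, 14, 32

The last element of post-order is the root; it splits in-order into left and right subtrees.
Root 15: left subtree has 4 nodes {37, 28, 36, 6}, right has 5 {34, 31, 18, 14, 32}.
  Root 36: left subtree has 2 nodes {37, 28}, right has 1 {6}.
    Root 37: left subtree has 0 nodes { }, right has 1 {28}.
  Root 34: left subtree has 0 nodes { }, right has 4 {31, 18, 14, 32}.
    Root 18: left subtree has 1 node {31}, right has 2 {14, 32}.
      Root 14: left subtree has 0 nodes { }, right has 1 {32}.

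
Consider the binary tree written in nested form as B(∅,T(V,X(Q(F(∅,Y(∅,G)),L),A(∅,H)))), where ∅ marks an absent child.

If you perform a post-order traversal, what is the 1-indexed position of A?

Post-order visits the left subtree, then the right subtree, then the node.
At B: no left child.
At B: go right to T.
  At T: go left to V.
    V is a leaf — visit V.
  At T: go right to X.
    At X: go left to Q.
      At Q: go left to F.
        At F: no left child.
        At F: go right to Y.
          At Y: no left child.
          At Y: go right to G.
            G is a leaf — visit G.
          Visit Y.
        Visit F.
      At Q: go right to L.
        L is a leaf — visit L.
      Visit Q.
    At X: go right to A.
      At A: no left child.
      At A: go right to H.
        H is a leaf — visit H.
      Visit A.
    Visit X.
  Visit T.
Visit B.
Full post-order sequence: V, G, Y, F, L, Q, H, A, X, T, B.

8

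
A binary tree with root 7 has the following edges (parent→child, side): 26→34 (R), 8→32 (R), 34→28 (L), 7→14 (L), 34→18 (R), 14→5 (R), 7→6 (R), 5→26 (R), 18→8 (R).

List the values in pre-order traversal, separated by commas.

7, 14, 5, 26, 34, 28, 18, 8, 32, 6

Pre-order visits the node, then its left subtree, then its right subtree.
Visit 7.
At 7: go left to 14.
  Visit 14.
  At 14: no left child.
  At 14: go right to 5.
    Visit 5.
    At 5: no left child.
    At 5: go right to 26.
      Visit 26.
      At 26: no left child.
      At 26: go right to 34.
        Visit 34.
        At 34: go left to 28.
          28 is a leaf — visit 28.
        At 34: go right to 18.
          Visit 18.
          At 18: no left child.
          At 18: go right to 8.
            Visit 8.
            At 8: no left child.
            At 8: go right to 32.
              32 is a leaf — visit 32.
At 7: go right to 6.
  6 is a leaf — visit 6.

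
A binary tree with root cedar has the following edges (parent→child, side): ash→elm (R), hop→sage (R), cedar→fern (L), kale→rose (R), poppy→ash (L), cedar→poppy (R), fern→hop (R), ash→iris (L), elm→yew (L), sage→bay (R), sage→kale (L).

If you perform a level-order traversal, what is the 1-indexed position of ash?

Level-order visits nodes level by level from the root, left to right within each level.
Level 0: cedar
Level 1: fern, poppy
Level 2: hop, ash
Level 3: sage, iris, elm
Level 4: kale, bay, yew
Level 5: rose
Full level-order sequence: cedar, fern, poppy, hop, ash, sage, iris, elm, kale, bay, yew, rose.

5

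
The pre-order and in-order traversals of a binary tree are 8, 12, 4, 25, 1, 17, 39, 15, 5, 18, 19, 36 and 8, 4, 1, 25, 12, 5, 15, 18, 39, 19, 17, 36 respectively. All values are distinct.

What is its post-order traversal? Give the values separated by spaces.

1 25 4 5 18 15 19 39 36 17 12 8

The first element of pre-order is the root; it splits in-order into left and right subtrees.
Root 8: left subtree has 0 nodes { }, right has 11 {4, 1, 25, 12, 5, 15, 18, 39, 19, 17, 36}.
  Root 12: left subtree has 3 nodes {4, 1, 25}, right has 7 {5, 15, 18, 39, 19, 17, 36}.
    Root 4: left subtree has 0 nodes { }, right has 2 {1, 25}.
      Root 25: left subtree has 1 node {1}, right has 0 { }.
    Root 17: left subtree has 5 nodes {5, 15, 18, 39, 19}, right has 1 {36}.
      Root 39: left subtree has 3 nodes {5, 15, 18}, right has 1 {19}.
        Root 15: left subtree has 1 node {5}, right has 1 {18}.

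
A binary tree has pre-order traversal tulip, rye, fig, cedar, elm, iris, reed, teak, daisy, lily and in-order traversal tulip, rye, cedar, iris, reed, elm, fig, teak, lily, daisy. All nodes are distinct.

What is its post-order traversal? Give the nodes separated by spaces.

The first element of pre-order is the root; it splits in-order into left and right subtrees.
Root tulip: left subtree has 0 nodes { }, right has 9 {rye, cedar, iris, reed, elm, fig, teak, lily, daisy}.
  Root rye: left subtree has 0 nodes { }, right has 8 {cedar, iris, reed, elm, fig, teak, lily, daisy}.
    Root fig: left subtree has 4 nodes {cedar, iris, reed, elm}, right has 3 {teak, lily, daisy}.
      Root cedar: left subtree has 0 nodes { }, right has 3 {iris, reed, elm}.
        Root elm: left subtree has 2 nodes {iris, reed}, right has 0 { }.
          Root iris: left subtree has 0 nodes { }, right has 1 {reed}.
      Root teak: left subtree has 0 nodes { }, right has 2 {lily, daisy}.
        Root daisy: left subtree has 1 node {lily}, right has 0 { }.

reed iris elm cedar lily daisy teak fig rye tulip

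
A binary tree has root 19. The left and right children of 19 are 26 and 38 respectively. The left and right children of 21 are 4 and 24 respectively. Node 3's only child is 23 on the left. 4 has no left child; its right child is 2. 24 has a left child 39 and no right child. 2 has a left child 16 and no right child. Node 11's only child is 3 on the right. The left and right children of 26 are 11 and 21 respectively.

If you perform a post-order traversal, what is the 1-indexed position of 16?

Post-order visits the left subtree, then the right subtree, then the node.
At 19: go left to 26.
  At 26: go left to 11.
    At 11: no left child.
    At 11: go right to 3.
      At 3: go left to 23.
        23 is a leaf — visit 23.
      At 3: no right child.
      Visit 3.
    Visit 11.
  At 26: go right to 21.
    At 21: go left to 4.
      At 4: no left child.
      At 4: go right to 2.
        At 2: go left to 16.
          16 is a leaf — visit 16.
        At 2: no right child.
        Visit 2.
      Visit 4.
    At 21: go right to 24.
      At 24: go left to 39.
        39 is a leaf — visit 39.
      At 24: no right child.
      Visit 24.
    Visit 21.
  Visit 26.
At 19: go right to 38.
  38 is a leaf — visit 38.
Visit 19.
Full post-order sequence: 23, 3, 11, 16, 2, 4, 39, 24, 21, 26, 38, 19.

4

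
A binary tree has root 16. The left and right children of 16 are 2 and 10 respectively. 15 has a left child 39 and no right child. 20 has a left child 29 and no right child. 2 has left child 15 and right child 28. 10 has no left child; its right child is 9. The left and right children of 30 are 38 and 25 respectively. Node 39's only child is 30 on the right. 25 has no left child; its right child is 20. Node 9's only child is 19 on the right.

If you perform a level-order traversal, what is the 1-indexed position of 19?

Level-order visits nodes level by level from the root, left to right within each level.
Level 0: 16
Level 1: 2, 10
Level 2: 15, 28, 9
Level 3: 39, 19
Level 4: 30
Level 5: 38, 25
Level 6: 20
Level 7: 29
Full level-order sequence: 16, 2, 10, 15, 28, 9, 39, 19, 30, 38, 25, 20, 29.

8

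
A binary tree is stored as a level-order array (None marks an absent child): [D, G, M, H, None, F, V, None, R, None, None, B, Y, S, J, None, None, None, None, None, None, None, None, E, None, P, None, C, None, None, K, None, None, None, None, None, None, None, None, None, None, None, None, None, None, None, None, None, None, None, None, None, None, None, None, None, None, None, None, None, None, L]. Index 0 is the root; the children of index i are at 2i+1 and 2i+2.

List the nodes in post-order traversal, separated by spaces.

R H G E B P Y F C S L K J V M D

Post-order visits the left subtree, then the right subtree, then the node.
At D: go left to G.
  At G: go left to H.
    At H: no left child.
    At H: go right to R.
      R is a leaf — visit R.
    Visit H.
  At G: no right child.
  Visit G.
At D: go right to M.
  At M: go left to F.
    At F: go left to B.
      At B: go left to E.
        E is a leaf — visit E.
      At B: no right child.
      Visit B.
    At F: go right to Y.
      At Y: go left to P.
        P is a leaf — visit P.
      At Y: no right child.
      Visit Y.
    Visit F.
  At M: go right to V.
    At V: go left to S.
      At S: go left to C.
        C is a leaf — visit C.
      At S: no right child.
      Visit S.
    At V: go right to J.
      At J: no left child.
      At J: go right to K.
        At K: go left to L.
          L is a leaf — visit L.
        At K: no right child.
        Visit K.
      Visit J.
    Visit V.
  Visit M.
Visit D.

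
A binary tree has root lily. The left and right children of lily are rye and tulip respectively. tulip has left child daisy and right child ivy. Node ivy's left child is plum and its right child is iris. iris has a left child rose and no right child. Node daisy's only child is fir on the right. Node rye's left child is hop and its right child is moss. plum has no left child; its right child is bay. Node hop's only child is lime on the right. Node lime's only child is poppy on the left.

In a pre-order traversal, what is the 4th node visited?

lime

Pre-order visits the node, then its left subtree, then its right subtree.
Visit lily.
At lily: go left to rye.
  Visit rye.
  At rye: go left to hop.
    Visit hop.
    At hop: no left child.
    At hop: go right to lime.
      Visit lime.
      At lime: go left to poppy.
        poppy is a leaf — visit poppy.
      At lime: no right child.
  At rye: go right to moss.
    moss is a leaf — visit moss.
At lily: go right to tulip.
  Visit tulip.
  At tulip: go left to daisy.
    Visit daisy.
    At daisy: no left child.
    At daisy: go right to fir.
      fir is a leaf — visit fir.
  At tulip: go right to ivy.
    Visit ivy.
    At ivy: go left to plum.
      Visit plum.
      At plum: no left child.
      At plum: go right to bay.
        bay is a leaf — visit bay.
    At ivy: go right to iris.
      Visit iris.
      At iris: go left to rose.
        rose is a leaf — visit rose.
      At iris: no right child.
Full pre-order sequence: lily, rye, hop, lime, poppy, moss, tulip, daisy, fir, ivy, plum, bay, iris, rose.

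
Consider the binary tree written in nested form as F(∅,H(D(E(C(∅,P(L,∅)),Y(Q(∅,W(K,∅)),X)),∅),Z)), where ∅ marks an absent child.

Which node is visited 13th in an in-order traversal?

In-order visits the left subtree, then the node, then the right subtree.
At F: no left child.
Visit F.
At F: go right to H.
  At H: go left to D.
    At D: go left to E.
      At E: go left to C.
        At C: no left child.
        Visit C.
        At C: go right to P.
          At P: go left to L.
            L is a leaf — visit L.
          Visit P.
          At P: no right child.
      Visit E.
      At E: go right to Y.
        At Y: go left to Q.
          At Q: no left child.
          Visit Q.
          At Q: go right to W.
            At W: go left to K.
              K is a leaf — visit K.
            Visit W.
            At W: no right child.
        Visit Y.
        At Y: go right to X.
          X is a leaf — visit X.
    Visit D.
    At D: no right child.
  Visit H.
  At H: go right to Z.
    Z is a leaf — visit Z.
Full in-order sequence: F, C, L, P, E, Q, K, W, Y, X, D, H, Z.

Z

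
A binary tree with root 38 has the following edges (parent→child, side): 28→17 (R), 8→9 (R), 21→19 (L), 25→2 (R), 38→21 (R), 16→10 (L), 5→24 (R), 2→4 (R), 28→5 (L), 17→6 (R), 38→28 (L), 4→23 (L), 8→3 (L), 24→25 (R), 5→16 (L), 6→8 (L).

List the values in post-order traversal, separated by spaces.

10 16 23 4 2 25 24 5 3 9 8 6 17 28 19 21 38

Post-order visits the left subtree, then the right subtree, then the node.
At 38: go left to 28.
  At 28: go left to 5.
    At 5: go left to 16.
      At 16: go left to 10.
        10 is a leaf — visit 10.
      At 16: no right child.
      Visit 16.
    At 5: go right to 24.
      At 24: no left child.
      At 24: go right to 25.
        At 25: no left child.
        At 25: go right to 2.
          At 2: no left child.
          At 2: go right to 4.
            At 4: go left to 23.
              23 is a leaf — visit 23.
            At 4: no right child.
            Visit 4.
          Visit 2.
        Visit 25.
      Visit 24.
    Visit 5.
  At 28: go right to 17.
    At 17: no left child.
    At 17: go right to 6.
      At 6: go left to 8.
        At 8: go left to 3.
          3 is a leaf — visit 3.
        At 8: go right to 9.
          9 is a leaf — visit 9.
        Visit 8.
      At 6: no right child.
      Visit 6.
    Visit 17.
  Visit 28.
At 38: go right to 21.
  At 21: go left to 19.
    19 is a leaf — visit 19.
  At 21: no right child.
  Visit 21.
Visit 38.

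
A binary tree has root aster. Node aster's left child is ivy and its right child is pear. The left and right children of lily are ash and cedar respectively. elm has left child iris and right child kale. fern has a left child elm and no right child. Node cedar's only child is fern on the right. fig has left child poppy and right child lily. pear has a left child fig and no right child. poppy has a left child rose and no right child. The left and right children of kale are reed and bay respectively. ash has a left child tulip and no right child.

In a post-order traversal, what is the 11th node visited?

fern

Post-order visits the left subtree, then the right subtree, then the node.
At aster: go left to ivy.
  ivy is a leaf — visit ivy.
At aster: go right to pear.
  At pear: go left to fig.
    At fig: go left to poppy.
      At poppy: go left to rose.
        rose is a leaf — visit rose.
      At poppy: no right child.
      Visit poppy.
    At fig: go right to lily.
      At lily: go left to ash.
        At ash: go left to tulip.
          tulip is a leaf — visit tulip.
        At ash: no right child.
        Visit ash.
      At lily: go right to cedar.
        At cedar: no left child.
        At cedar: go right to fern.
          At fern: go left to elm.
            At elm: go left to iris.
              iris is a leaf — visit iris.
            At elm: go right to kale.
              At kale: go left to reed.
                reed is a leaf — visit reed.
              At kale: go right to bay.
                bay is a leaf — visit bay.
              Visit kale.
            Visit elm.
          At fern: no right child.
          Visit fern.
        Visit cedar.
      Visit lily.
    Visit fig.
  At pear: no right child.
  Visit pear.
Visit aster.
Full post-order sequence: ivy, rose, poppy, tulip, ash, iris, reed, bay, kale, elm, fern, cedar, lily, fig, pear, aster.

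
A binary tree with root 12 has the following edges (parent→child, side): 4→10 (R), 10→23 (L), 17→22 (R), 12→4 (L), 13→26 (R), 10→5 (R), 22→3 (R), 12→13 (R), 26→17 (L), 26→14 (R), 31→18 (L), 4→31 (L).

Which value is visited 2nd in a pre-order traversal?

Pre-order visits the node, then its left subtree, then its right subtree.
Visit 12.
At 12: go left to 4.
  Visit 4.
  At 4: go left to 31.
    Visit 31.
    At 31: go left to 18.
      18 is a leaf — visit 18.
    At 31: no right child.
  At 4: go right to 10.
    Visit 10.
    At 10: go left to 23.
      23 is a leaf — visit 23.
    At 10: go right to 5.
      5 is a leaf — visit 5.
At 12: go right to 13.
  Visit 13.
  At 13: no left child.
  At 13: go right to 26.
    Visit 26.
    At 26: go left to 17.
      Visit 17.
      At 17: no left child.
      At 17: go right to 22.
        Visit 22.
        At 22: no left child.
        At 22: go right to 3.
          3 is a leaf — visit 3.
    At 26: go right to 14.
      14 is a leaf — visit 14.
Full pre-order sequence: 12, 4, 31, 18, 10, 23, 5, 13, 26, 17, 22, 3, 14.

4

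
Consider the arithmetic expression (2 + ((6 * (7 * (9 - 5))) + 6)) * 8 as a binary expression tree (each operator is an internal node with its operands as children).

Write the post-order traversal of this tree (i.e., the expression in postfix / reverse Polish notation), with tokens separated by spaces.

2 6 7 9 5 - * * 6 + + 8 *

Post-order on an expression tree gives postfix notation: for each operator, emit left operand, right operand, then the operator.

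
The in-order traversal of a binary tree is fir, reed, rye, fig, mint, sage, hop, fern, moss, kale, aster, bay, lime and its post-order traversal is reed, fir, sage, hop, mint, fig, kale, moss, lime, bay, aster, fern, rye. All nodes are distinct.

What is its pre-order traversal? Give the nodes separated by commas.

rye, fir, reed, fern, fig, mint, hop, sage, aster, moss, kale, bay, lime

The last element of post-order is the root; it splits in-order into left and right subtrees.
Root rye: left subtree has 2 nodes {fir, reed}, right has 10 {fig, mint, sage, hop, fern, moss, kale, aster, bay, lime}.
  Root fir: left subtree has 0 nodes { }, right has 1 {reed}.
  Root fern: left subtree has 4 nodes {fig, mint, sage, hop}, right has 5 {moss, kale, aster, bay, lime}.
    Root fig: left subtree has 0 nodes { }, right has 3 {mint, sage, hop}.
      Root mint: left subtree has 0 nodes { }, right has 2 {sage, hop}.
        Root hop: left subtree has 1 node {sage}, right has 0 { }.
    Root aster: left subtree has 2 nodes {moss, kale}, right has 2 {bay, lime}.
      Root moss: left subtree has 0 nodes { }, right has 1 {kale}.
      Root bay: left subtree has 0 nodes { }, right has 1 {lime}.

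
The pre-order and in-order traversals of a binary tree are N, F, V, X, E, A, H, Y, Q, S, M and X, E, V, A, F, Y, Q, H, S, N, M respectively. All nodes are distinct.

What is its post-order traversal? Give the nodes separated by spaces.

E X A V Q Y S H F M N

The first element of pre-order is the root; it splits in-order into left and right subtrees.
Root N: left subtree has 9 nodes {X, E, V, A, F, Y, Q, H, S}, right has 1 {M}.
  Root F: left subtree has 4 nodes {X, E, V, A}, right has 4 {Y, Q, H, S}.
    Root V: left subtree has 2 nodes {X, E}, right has 1 {A}.
      Root X: left subtree has 0 nodes { }, right has 1 {E}.
    Root H: left subtree has 2 nodes {Y, Q}, right has 1 {S}.
      Root Y: left subtree has 0 nodes { }, right has 1 {Q}.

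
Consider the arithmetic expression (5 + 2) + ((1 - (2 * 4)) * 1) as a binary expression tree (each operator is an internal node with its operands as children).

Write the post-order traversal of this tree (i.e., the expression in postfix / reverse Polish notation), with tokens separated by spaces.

Post-order on an expression tree gives postfix notation: for each operator, emit left operand, right operand, then the operator.

5 2 + 1 2 4 * - 1 * +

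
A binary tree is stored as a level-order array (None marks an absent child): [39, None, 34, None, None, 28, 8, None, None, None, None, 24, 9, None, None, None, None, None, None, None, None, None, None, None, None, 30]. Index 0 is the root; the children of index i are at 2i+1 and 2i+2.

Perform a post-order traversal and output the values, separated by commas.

Post-order visits the left subtree, then the right subtree, then the node.
At 39: no left child.
At 39: go right to 34.
  At 34: go left to 28.
    At 28: go left to 24.
      24 is a leaf — visit 24.
    At 28: go right to 9.
      At 9: go left to 30.
        30 is a leaf — visit 30.
      At 9: no right child.
      Visit 9.
    Visit 28.
  At 34: go right to 8.
    8 is a leaf — visit 8.
  Visit 34.
Visit 39.

24, 30, 9, 28, 8, 34, 39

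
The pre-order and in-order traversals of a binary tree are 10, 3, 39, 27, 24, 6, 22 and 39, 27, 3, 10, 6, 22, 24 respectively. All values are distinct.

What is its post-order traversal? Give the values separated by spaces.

27 39 3 22 6 24 10

The first element of pre-order is the root; it splits in-order into left and right subtrees.
Root 10: left subtree has 3 nodes {39, 27, 3}, right has 3 {6, 22, 24}.
  Root 3: left subtree has 2 nodes {39, 27}, right has 0 { }.
    Root 39: left subtree has 0 nodes { }, right has 1 {27}.
  Root 24: left subtree has 2 nodes {6, 22}, right has 0 { }.
    Root 6: left subtree has 0 nodes { }, right has 1 {22}.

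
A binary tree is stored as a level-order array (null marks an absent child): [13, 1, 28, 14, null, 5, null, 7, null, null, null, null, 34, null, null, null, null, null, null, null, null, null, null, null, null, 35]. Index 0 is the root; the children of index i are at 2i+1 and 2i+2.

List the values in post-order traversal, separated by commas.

7, 14, 1, 35, 34, 5, 28, 13

Post-order visits the left subtree, then the right subtree, then the node.
At 13: go left to 1.
  At 1: go left to 14.
    At 14: go left to 7.
      7 is a leaf — visit 7.
    At 14: no right child.
    Visit 14.
  At 1: no right child.
  Visit 1.
At 13: go right to 28.
  At 28: go left to 5.
    At 5: no left child.
    At 5: go right to 34.
      At 34: go left to 35.
        35 is a leaf — visit 35.
      At 34: no right child.
      Visit 34.
    Visit 5.
  At 28: no right child.
  Visit 28.
Visit 13.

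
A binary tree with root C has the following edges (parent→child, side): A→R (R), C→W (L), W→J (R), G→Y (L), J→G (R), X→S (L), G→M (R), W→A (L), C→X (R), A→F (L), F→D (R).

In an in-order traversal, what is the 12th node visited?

In-order visits the left subtree, then the node, then the right subtree.
At C: go left to W.
  At W: go left to A.
    At A: go left to F.
      At F: no left child.
      Visit F.
      At F: go right to D.
        D is a leaf — visit D.
    Visit A.
    At A: go right to R.
      R is a leaf — visit R.
  Visit W.
  At W: go right to J.
    At J: no left child.
    Visit J.
    At J: go right to G.
      At G: go left to Y.
        Y is a leaf — visit Y.
      Visit G.
      At G: go right to M.
        M is a leaf — visit M.
Visit C.
At C: go right to X.
  At X: go left to S.
    S is a leaf — visit S.
  Visit X.
  At X: no right child.
Full in-order sequence: F, D, A, R, W, J, Y, G, M, C, S, X.

X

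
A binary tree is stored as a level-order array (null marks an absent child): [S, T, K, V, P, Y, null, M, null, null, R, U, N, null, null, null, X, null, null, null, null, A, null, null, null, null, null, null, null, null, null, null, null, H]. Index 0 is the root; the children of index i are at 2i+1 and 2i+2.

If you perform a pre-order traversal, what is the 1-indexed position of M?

4

Pre-order visits the node, then its left subtree, then its right subtree.
Visit S.
At S: go left to T.
  Visit T.
  At T: go left to V.
    Visit V.
    At V: go left to M.
      Visit M.
      At M: no left child.
      At M: go right to X.
        Visit X.
        At X: go left to H.
          H is a leaf — visit H.
        At X: no right child.
    At V: no right child.
  At T: go right to P.
    Visit P.
    At P: no left child.
    At P: go right to R.
      Visit R.
      At R: go left to A.
        A is a leaf — visit A.
      At R: no right child.
At S: go right to K.
  Visit K.
  At K: go left to Y.
    Visit Y.
    At Y: go left to U.
      U is a leaf — visit U.
    At Y: go right to N.
      N is a leaf — visit N.
  At K: no right child.
Full pre-order sequence: S, T, V, M, X, H, P, R, A, K, Y, U, N.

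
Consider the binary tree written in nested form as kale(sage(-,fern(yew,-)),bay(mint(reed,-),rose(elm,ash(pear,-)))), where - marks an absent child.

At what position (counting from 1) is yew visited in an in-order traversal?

In-order visits the left subtree, then the node, then the right subtree.
At kale: go left to sage.
  At sage: no left child.
  Visit sage.
  At sage: go right to fern.
    At fern: go left to yew.
      yew is a leaf — visit yew.
    Visit fern.
    At fern: no right child.
Visit kale.
At kale: go right to bay.
  At bay: go left to mint.
    At mint: go left to reed.
      reed is a leaf — visit reed.
    Visit mint.
    At mint: no right child.
  Visit bay.
  At bay: go right to rose.
    At rose: go left to elm.
      elm is a leaf — visit elm.
    Visit rose.
    At rose: go right to ash.
      At ash: go left to pear.
        pear is a leaf — visit pear.
      Visit ash.
      At ash: no right child.
Full in-order sequence: sage, yew, fern, kale, reed, mint, bay, elm, rose, pear, ash.

2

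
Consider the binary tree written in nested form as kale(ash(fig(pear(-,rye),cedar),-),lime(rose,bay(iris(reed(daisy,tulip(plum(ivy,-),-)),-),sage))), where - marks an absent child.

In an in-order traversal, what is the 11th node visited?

In-order visits the left subtree, then the node, then the right subtree.
At kale: go left to ash.
  At ash: go left to fig.
    At fig: go left to pear.
      At pear: no left child.
      Visit pear.
      At pear: go right to rye.
        rye is a leaf — visit rye.
    Visit fig.
    At fig: go right to cedar.
      cedar is a leaf — visit cedar.
  Visit ash.
  At ash: no right child.
Visit kale.
At kale: go right to lime.
  At lime: go left to rose.
    rose is a leaf — visit rose.
  Visit lime.
  At lime: go right to bay.
    At bay: go left to iris.
      At iris: go left to reed.
        At reed: go left to daisy.
          daisy is a leaf — visit daisy.
        Visit reed.
        At reed: go right to tulip.
          At tulip: go left to plum.
            At plum: go left to ivy.
              ivy is a leaf — visit ivy.
            Visit plum.
            At plum: no right child.
          Visit tulip.
          At tulip: no right child.
      Visit iris.
      At iris: no right child.
    Visit bay.
    At bay: go right to sage.
      sage is a leaf — visit sage.
Full in-order sequence: pear, rye, fig, cedar, ash, kale, rose, lime, daisy, reed, ivy, plum, tulip, iris, bay, sage.

ivy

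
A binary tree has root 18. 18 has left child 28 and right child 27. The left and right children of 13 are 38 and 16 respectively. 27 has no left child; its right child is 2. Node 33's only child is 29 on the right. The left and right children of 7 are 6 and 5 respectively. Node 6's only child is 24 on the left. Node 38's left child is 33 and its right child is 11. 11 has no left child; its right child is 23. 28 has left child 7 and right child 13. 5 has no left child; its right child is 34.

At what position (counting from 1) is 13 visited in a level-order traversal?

Level-order visits nodes level by level from the root, left to right within each level.
Level 0: 18
Level 1: 28, 27
Level 2: 7, 13, 2
Level 3: 6, 5, 38, 16
Level 4: 24, 34, 33, 11
Level 5: 29, 23
Full level-order sequence: 18, 28, 27, 7, 13, 2, 6, 5, 38, 16, 24, 34, 33, 11, 29, 23.

5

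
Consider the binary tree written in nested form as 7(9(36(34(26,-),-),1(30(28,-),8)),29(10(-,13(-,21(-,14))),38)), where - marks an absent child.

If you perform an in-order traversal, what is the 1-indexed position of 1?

7

In-order visits the left subtree, then the node, then the right subtree.
At 7: go left to 9.
  At 9: go left to 36.
    At 36: go left to 34.
      At 34: go left to 26.
        26 is a leaf — visit 26.
      Visit 34.
      At 34: no right child.
    Visit 36.
    At 36: no right child.
  Visit 9.
  At 9: go right to 1.
    At 1: go left to 30.
      At 30: go left to 28.
        28 is a leaf — visit 28.
      Visit 30.
      At 30: no right child.
    Visit 1.
    At 1: go right to 8.
      8 is a leaf — visit 8.
Visit 7.
At 7: go right to 29.
  At 29: go left to 10.
    At 10: no left child.
    Visit 10.
    At 10: go right to 13.
      At 13: no left child.
      Visit 13.
      At 13: go right to 21.
        At 21: no left child.
        Visit 21.
        At 21: go right to 14.
          14 is a leaf — visit 14.
  Visit 29.
  At 29: go right to 38.
    38 is a leaf — visit 38.
Full in-order sequence: 26, 34, 36, 9, 28, 30, 1, 8, 7, 10, 13, 21, 14, 29, 38.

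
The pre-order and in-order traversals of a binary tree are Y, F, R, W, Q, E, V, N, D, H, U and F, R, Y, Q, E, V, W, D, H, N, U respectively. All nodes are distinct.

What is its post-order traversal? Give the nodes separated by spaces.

The first element of pre-order is the root; it splits in-order into left and right subtrees.
Root Y: left subtree has 2 nodes {F, R}, right has 8 {Q, E, V, W, D, H, N, U}.
  Root F: left subtree has 0 nodes { }, right has 1 {R}.
  Root W: left subtree has 3 nodes {Q, E, V}, right has 4 {D, H, N, U}.
    Root Q: left subtree has 0 nodes { }, right has 2 {E, V}.
      Root E: left subtree has 0 nodes { }, right has 1 {V}.
    Root N: left subtree has 2 nodes {D, H}, right has 1 {U}.
      Root D: left subtree has 0 nodes { }, right has 1 {H}.

R F V E Q H D U N W Y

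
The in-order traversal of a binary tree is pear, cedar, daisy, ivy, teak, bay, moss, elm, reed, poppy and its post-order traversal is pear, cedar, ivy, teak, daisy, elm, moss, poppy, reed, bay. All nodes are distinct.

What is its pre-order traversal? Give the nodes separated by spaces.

bay daisy cedar pear teak ivy reed moss elm poppy

The last element of post-order is the root; it splits in-order into left and right subtrees.
Root bay: left subtree has 5 nodes {pear, cedar, daisy, ivy, teak}, right has 4 {moss, elm, reed, poppy}.
  Root daisy: left subtree has 2 nodes {pear, cedar}, right has 2 {ivy, teak}.
    Root cedar: left subtree has 1 node {pear}, right has 0 { }.
    Root teak: left subtree has 1 node {ivy}, right has 0 { }.
  Root reed: left subtree has 2 nodes {moss, elm}, right has 1 {poppy}.
    Root moss: left subtree has 0 nodes { }, right has 1 {elm}.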